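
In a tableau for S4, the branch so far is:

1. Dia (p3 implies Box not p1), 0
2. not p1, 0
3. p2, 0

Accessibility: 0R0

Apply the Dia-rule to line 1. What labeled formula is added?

a fresh world 1 with 0R1, and p3 implies Box not p1 at 1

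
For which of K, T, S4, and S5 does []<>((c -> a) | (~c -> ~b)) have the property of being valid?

T, S4, S5

K-tableau for the negation ~[]<>((c -> a) | (~c -> ~b)):
1. ~[]<>((c -> a) | (~c -> ~b)), u
2. ~<>((c -> a) | (~c -> ~b)), v
Accessibility: uRv
Complete open branch: countermodel on a K-frame, so not valid in K.
T-tableau for the negation ~[]<>((c -> a) | (~c -> ~b)):
1. ~[]<>((c -> a) | (~c -> ~b)), u
2. ~<>((c -> a) | (~c -> ~b)), v
3. ~((c -> a) | (~c -> ~b)), v
4. ~(c -> a), v
5. ~(~c -> ~b), v
6. c, v
7. ~a, v
8. ~c, v
9. b, v
Accessibility: uRu, uRv, vRv
Branch closes: c and ~c both at v.
Every branch closes (one shown): valid in T, hence also in S4, S5 (every theorem of T is a theorem of S4 and S5).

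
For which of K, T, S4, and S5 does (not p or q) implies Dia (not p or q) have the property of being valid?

T-tableau for the negation not ((not p or q) implies Dia (not p or q)):
1. not ((not p or q) implies Dia (not p or q)), 0
2. not p or q, 0
3. not Dia (not p or q), 0
4. not (not p or q), 0
5. p, 0
6. not q, 0
7. q, 0
Accessibility: 0R0
Branch closes: q and not q both at 0.
Every branch closes (one shown): valid in T, hence also in S4, S5 (every theorem of T is a theorem of S4 and S5).
K-tableau for the negation not ((not p or q) implies Dia (not p or q)):
1. not ((not p or q) implies Dia (not p or q)), 0
2. not p or q, 0
3. not Dia (not p or q), 0
4. q, 0
Complete open branch: countermodel on a K-frame, so not valid in K.

T, S4, S5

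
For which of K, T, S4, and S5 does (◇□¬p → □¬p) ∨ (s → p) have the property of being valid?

S5-tableau for the negation ¬((◇□¬p → □¬p) ∨ (s → p)):
1. ¬((◇□¬p → □¬p) ∨ (s → p)), u
2. ¬(◇□¬p → □¬p), u
3. ¬(s → p), u
4. ◇□¬p, u
5. ¬□¬p, u
6. s, u
7. ¬p, u
8. □¬p, v
9. ¬p, v
10. p, w
11. ¬p, w
Accessibility: uRu, uRv, uRw, vRu, vRv, vRw, wRu, wRv, wRw
Branch closes: p and ¬p both at w.
Every branch closes (one shown): valid in S5.
S4-tableau for the negation ¬((◇□¬p → □¬p) ∨ (s → p)):
1. ¬((◇□¬p → □¬p) ∨ (s → p)), u
2. ¬(◇□¬p → □¬p), u
3. ¬(s → p), u
4. ◇□¬p, u
5. ¬□¬p, u
6. s, u
7. ¬p, u
8. □¬p, v
9. ¬p, v
10. p, w
Accessibility: uRu, uRv, uRw, vRv, wRw
Complete open branch: countermodel on an S4-frame, so not valid in S4, nor in K, T (the same frame is also a K-frame and a T-frame).

S5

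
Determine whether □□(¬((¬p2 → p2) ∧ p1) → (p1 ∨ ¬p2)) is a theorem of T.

Tableau for the negation ¬□□(¬((¬p2 → p2) ∧ p1) → (p1 ∨ ¬p2)):
1. ¬□□(¬((¬p2 → p2) ∧ p1) → (p1 ∨ ¬p2)), w0
2. ¬□(¬((¬p2 → p2) ∧ p1) → (p1 ∨ ¬p2)), w1   [¬□-rule on 1: fresh world w1, w0Rw1]
3. ¬(¬((¬p2 → p2) ∧ p1) → (p1 ∨ ¬p2)), w2   [¬□-rule on 2: fresh world w2, w1Rw2]
4. ¬((¬p2 → p2) ∧ p1), w2   [¬→-rule on 3]
5. ¬(p1 ∨ ¬p2), w2   [¬→-rule on 3]
6. ¬p1, w2   [¬∨-rule on 5]
7. p2, w2   [¬∨-rule on 5]
Accessibility: w0Rw0, w0Rw1, w1Rw1, w1Rw2, w2Rw2
The negation has an open branch (countermodel exists).

No, not valid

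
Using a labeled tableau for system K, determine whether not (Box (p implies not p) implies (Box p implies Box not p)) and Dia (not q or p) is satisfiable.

Unsatisfiable (every branch closes)

1. not (Box (p implies not p) implies (Box p implies Box not p)) and Dia (not q or p), w0
2. not (Box (p implies not p) implies (Box p implies Box not p)), w0   [and-rule on 1]
3. Dia (not q or p), w0   [and-rule on 1]
4. Box (p implies not p), w0   [neg-implies-rule on 2]
5. not (Box p implies Box not p), w0   [neg-implies-rule on 2]
6. Box p, w0   [neg-implies-rule on 5]
7. not Box not p, w0   [neg-implies-rule on 5]
8. not q or p, w1   [Dia-rule on 3: fresh world w1, w0Rw1]
9. p implies not p, w1   [Box-rule on 4 via w0Rw1]
10. p, w1   [Box-rule on 6 via w0Rw1]
11. not p, w1   [implies-rule on 9 (branches; this branch)]
Accessibility: w0Rw1
Branch closes: p and not p both at w1.
Every branch closes; the branch above is one of them.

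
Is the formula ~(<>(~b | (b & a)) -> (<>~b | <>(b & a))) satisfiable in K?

1. ~(<>(~b | (b & a)) -> (<>~b | <>(b & a))), u
2. <>(~b | (b & a)), u
3. ~(<>~b | <>(b & a)), u
4. ~<>~b, u
5. ~<>(b & a), u
6. ~b | (b & a), v
7. b, v
8. ~(b & a), v
9. b & a, v
10. a, v
11. ~a, v
Accessibility: uRv
Branch closes: a and ~a both at v.
Every branch closes; the branch above is one of them.

Unsatisfiable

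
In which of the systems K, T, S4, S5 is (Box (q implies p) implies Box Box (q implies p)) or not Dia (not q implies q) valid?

S4-tableau for the negation not ((Box (q implies p) implies Box Box (q implies p)) or not Dia (not q implies q)):
1. not ((Box (q implies p) implies Box Box (q implies p)) or not Dia (not q implies q)), w0
2. not (Box (q implies p) implies Box Box (q implies p)), w0
3. Dia (not q implies q), w0
4. Box (q implies p), w0
5. not Box Box (q implies p), w0
6. q implies p, w0
7. p, w0
8. not q implies q, w1
9. q implies p, w1
10. q, w1
11. p, w1
12. not Box (q implies p), w2
13. q implies p, w2
14. p, w2
15. not (q implies p), w3
16. q, w3
17. not p, w3
18. q implies p, w3
19. p, w3
Accessibility: w0Rw0, w0Rw1, w0Rw2, w0Rw3, w1Rw1, w2Rw2, w2Rw3, w3Rw3
Branch closes: p and not p both at w3.
Every branch closes (one shown): valid in S4, hence also in S5 (every theorem of S4 is a theorem of S5).
T-tableau for the negation not ((Box (q implies p) implies Box Box (q implies p)) or not Dia (not q implies q)):
1. not ((Box (q implies p) implies Box Box (q implies p)) or not Dia (not q implies q)), w0
2. not (Box (q implies p) implies Box Box (q implies p)), w0
3. Dia (not q implies q), w0
4. Box (q implies p), w0
5. not Box Box (q implies p), w0
6. q implies p, w0
7. p, w0
8. not q implies q, w1
9. q implies p, w1
10. q, w1
11. p, w1
12. not Box (q implies p), w2
13. q implies p, w2
14. p, w2
15. not (q implies p), w3
16. q, w3
17. not p, w3
Accessibility: w0Rw0, w0Rw1, w0Rw2, w1Rw1, w2Rw2, w2Rw3, w3Rw3
Complete open branch: countermodel on a T-frame, so not valid in T, nor in K (the same frame is also a K-frame).

S4, S5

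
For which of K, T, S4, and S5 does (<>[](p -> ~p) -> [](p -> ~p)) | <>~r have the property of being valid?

S4-tableau for the negation ~((<>[](p -> ~p) -> [](p -> ~p)) | <>~r):
1. ~((<>[](p -> ~p) -> [](p -> ~p)) | <>~r), u
2. ~(<>[](p -> ~p) -> [](p -> ~p)), u
3. ~<>~r, u
4. <>[](p -> ~p), u
5. ~[](p -> ~p), u
6. r, u
7. [](p -> ~p), v
8. r, v
9. p -> ~p, v
10. ~p, v
11. ~(p -> ~p), w
12. p, w
13. r, w
Accessibility: uRu, uRv, uRw, vRv, wRw
Complete open branch: countermodel on an S4-frame, so not valid in S4, nor in K, T (the same frame is also a K-frame and a T-frame).
S5-tableau for the negation ~((<>[](p -> ~p) -> [](p -> ~p)) | <>~r):
1. ~((<>[](p -> ~p) -> [](p -> ~p)) | <>~r), u
2. ~(<>[](p -> ~p) -> [](p -> ~p)), u
3. ~<>~r, u
4. <>[](p -> ~p), u
5. ~[](p -> ~p), u
6. r, u
7. [](p -> ~p), v
8. r, v
9. p -> ~p, u
10. p -> ~p, v
11. ~p, u
12. ~p, v
13. ~(p -> ~p), w
14. p, w
15. r, w
16. p -> ~p, w
17. ~p, w
Accessibility: uRu, uRv, uRw, vRu, vRv, vRw, wRu, wRv, wRw
Branch closes: p and ~p both at w.
Every branch closes (one shown): valid in S5.

S5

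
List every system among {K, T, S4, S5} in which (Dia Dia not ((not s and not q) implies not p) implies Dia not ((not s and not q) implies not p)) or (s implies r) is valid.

S4, S5

S4-tableau for the negation not ((Dia Dia not ((not s and not q) implies not p) implies Dia not ((not s and not q) implies not p)) or (s implies r)):
1. not ((Dia Dia not ((not s and not q) implies not p) implies Dia not ((not s and not q) implies not p)) or (s implies r)), u
2. not (Dia Dia not ((not s and not q) implies not p) implies Dia not ((not s and not q) implies not p)), u   [neg-or-rule on 1]
3. not (s implies r), u   [neg-or-rule on 1]
4. Dia Dia not ((not s and not q) implies not p), u   [neg-implies-rule on 2]
5. not Dia not ((not s and not q) implies not p), u   [neg-implies-rule on 2]
6. s, u   [neg-implies-rule on 3]
7. not r, u   [neg-implies-rule on 3]
8. (not s and not q) implies not p, u   [neg-Dia-rule on 5 via uRu]
9. not (not s and not q), u   [implies-rule on 8 (branches; this branch)]
10. q, u   [neg-and-rule on 9 (branches; this branch)]
11. Dia not ((not s and not q) implies not p), v   [Dia-rule on 4: fresh world v, uRv]
12. (not s and not q) implies not p, v   [neg-Dia-rule on 5 via uRv]
13. not (not s and not q), v   [implies-rule on 12 (branches; this branch)]
14. q, v   [neg-and-rule on 13 (branches; this branch)]
15. not ((not s and not q) implies not p), w   [Dia-rule on 11: fresh world w, vRw]
16. not s and not q, w   [neg-implies-rule on 15]
17. p, w   [neg-implies-rule on 15]
18. not s, w   [and-rule on 16]
19. not q, w   [and-rule on 16]
20. (not s and not q) implies not p, w   [neg-Dia-rule on 5 via uRw]
21. not (not s and not q), w   [implies-rule on 20 (branches; this branch)]
22. q, w   [neg-and-rule on 21 (branches; this branch)]
Accessibility: uRu, uRv, uRw, vRv, vRw, wRw
Branch closes: q and not q both at w.
Every branch closes (one shown): valid in S4, hence also in S5 (every theorem of S4 is a theorem of S5).
T-tableau for the negation not ((Dia Dia not ((not s and not q) implies not p) implies Dia not ((not s and not q) implies not p)) or (s implies r)):
1. not ((Dia Dia not ((not s and not q) implies not p) implies Dia not ((not s and not q) implies not p)) or (s implies r)), u
2. not (Dia Dia not ((not s and not q) implies not p) implies Dia not ((not s and not q) implies not p)), u   [neg-or-rule on 1]
3. not (s implies r), u   [neg-or-rule on 1]
4. Dia Dia not ((not s and not q) implies not p), u   [neg-implies-rule on 2]
5. not Dia not ((not s and not q) implies not p), u   [neg-implies-rule on 2]
6. s, u   [neg-implies-rule on 3]
7. not r, u   [neg-implies-rule on 3]
8. (not s and not q) implies not p, u   [neg-Dia-rule on 5 via uRu]
9. not p, u   [implies-rule on 8 (branches; this branch)]
10. Dia not ((not s and not q) implies not p), v   [Dia-rule on 4: fresh world v, uRv]
11. (not s and not q) implies not p, v   [neg-Dia-rule on 5 via uRv]
12. not p, v   [implies-rule on 11 (branches; this branch)]
13. not ((not s and not q) implies not p), w   [Dia-rule on 10: fresh world w, vRw]
14. not s and not q, w   [neg-implies-rule on 13]
15. p, w   [neg-implies-rule on 13]
16. not s, w   [and-rule on 14]
17. not q, w   [and-rule on 14]
Accessibility: uRu, uRv, vRv, vRw, wRw
Complete open branch: countermodel on a T-frame, so not valid in T, nor in K (the same frame is also a K-frame).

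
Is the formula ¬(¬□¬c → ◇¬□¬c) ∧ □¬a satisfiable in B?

1. ¬(¬□¬c → ◇¬□¬c) ∧ □¬a, w0
2. ¬(¬□¬c → ◇¬□¬c), w0
3. □¬a, w0
4. ¬□¬c, w0
5. ¬◇¬□¬c, w0
6. ¬a, w0
7. □¬c, w0
8. ¬c, w0
9. c, w1
10. ¬a, w1
11. □¬c, w1
12. ¬c, w1
Accessibility: w0Rw0, w0Rw1, w1Rw0, w1Rw1
Branch closes: c and ¬c both at w1.
All branches of the tableau close; one closing branch shown above.

Unsatisfiable (every branch closes)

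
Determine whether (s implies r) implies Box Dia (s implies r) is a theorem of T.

Tableau for the negation not ((s implies r) implies Box Dia (s implies r)):
1. not ((s implies r) implies Box Dia (s implies r)), 0
2. s implies r, 0
3. not Box Dia (s implies r), 0
4. r, 0
5. not Dia (s implies r), 1
6. not (s implies r), 1
7. s, 1
8. not r, 1
Accessibility: 0R0, 0R1, 1R1
The negation has an open branch (countermodel exists).

Not valid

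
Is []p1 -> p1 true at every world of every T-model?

Yes, valid

Tableau for the negation ~([]p1 -> p1):
1. ~([]p1 -> p1), w0
2. []p1, w0
3. ~p1, w0
4. p1, w0
Accessibility: w0Rw0
Branch closes: p1 and ~p1 both at w0.
Every branch of the negation's tableau closes; the branch above is one of them.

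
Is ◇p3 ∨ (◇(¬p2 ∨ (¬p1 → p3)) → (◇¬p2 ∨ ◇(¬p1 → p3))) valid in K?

Valid

Tableau for the negation ¬(◇p3 ∨ (◇(¬p2 ∨ (¬p1 → p3)) → (◇¬p2 ∨ ◇(¬p1 → p3)))):
1. ¬(◇p3 ∨ (◇(¬p2 ∨ (¬p1 → p3)) → (◇¬p2 ∨ ◇(¬p1 → p3)))), 0
2. ¬◇p3, 0
3. ¬(◇(¬p2 ∨ (¬p1 → p3)) → (◇¬p2 ∨ ◇(¬p1 → p3))), 0
4. ◇(¬p2 ∨ (¬p1 → p3)), 0
5. ¬(◇¬p2 ∨ ◇(¬p1 → p3)), 0
6. ¬◇¬p2, 0
7. ¬◇(¬p1 → p3), 0
8. ¬p2 ∨ (¬p1 → p3), 1
9. ¬p3, 1
10. p2, 1
11. ¬(¬p1 → p3), 1
12. ¬p1, 1
13. ¬p1 → p3, 1
14. p3, 1
Accessibility: 0R1
Branch closes: p3 and ¬p3 both at 1.
Every branch of the negation's tableau closes; the branch above is one of them.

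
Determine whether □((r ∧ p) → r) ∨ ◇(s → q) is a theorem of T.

Tableau for the negation ¬(□((r ∧ p) → r) ∨ ◇(s → q)):
1. ¬(□((r ∧ p) → r) ∨ ◇(s → q)), 0
2. ¬□((r ∧ p) → r), 0   [¬∨-rule on 1]
3. ¬◇(s → q), 0   [¬∨-rule on 1]
4. ¬(s → q), 0   [¬◇-rule on 3 via 0R0]
5. s, 0   [¬→-rule on 4]
6. ¬q, 0   [¬→-rule on 4]
7. ¬((r ∧ p) → r), 1   [¬□-rule on 2: fresh world 1, 0R1]
8. r ∧ p, 1   [¬→-rule on 7]
9. ¬r, 1   [¬→-rule on 7]
10. r, 1   [∧-rule on 8]
11. p, 1   [∧-rule on 8]
Accessibility: 0R0, 0R1, 1R1
Branch closes: r and ¬r both at 1.
Every branch of the negation's tableau closes; the branch above is one of them.

Valid in T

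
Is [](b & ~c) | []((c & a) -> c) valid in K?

Valid

Tableau for the negation ~([](b & ~c) | []((c & a) -> c)):
1. ~([](b & ~c) | []((c & a) -> c)), u
2. ~[](b & ~c), u
3. ~[]((c & a) -> c), u
4. ~(b & ~c), v
5. c, v
6. ~((c & a) -> c), w
7. c & a, w
8. ~c, w
9. c, w
10. a, w
Accessibility: uRv, uRw
Branch closes: c and ~c both at w.
Every branch of the negation's tableau closes; the branch above is one of them.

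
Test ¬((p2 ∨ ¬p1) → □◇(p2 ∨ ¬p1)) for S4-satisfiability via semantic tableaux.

Satisfiable (open branch found)

1. ¬((p2 ∨ ¬p1) → □◇(p2 ∨ ¬p1)), w0
2. p2 ∨ ¬p1, w0
3. ¬□◇(p2 ∨ ¬p1), w0
4. ¬p1, w0
5. ¬◇(p2 ∨ ¬p1), w1
6. ¬(p2 ∨ ¬p1), w1
7. ¬p2, w1
8. p1, w1
Accessibility: w0Rw0, w0Rw1, w1Rw1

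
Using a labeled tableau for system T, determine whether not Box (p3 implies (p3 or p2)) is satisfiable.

Unsatisfiable

1. not Box (p3 implies (p3 or p2)), 0
2. not (p3 implies (p3 or p2)), 1
3. p3, 1
4. not (p3 or p2), 1
5. not p3, 1
6. not p2, 1
Accessibility: 0R0, 0R1, 1R1
Branch closes: p3 and not p3 both at 1.
Every branch closes; the branch above is one of them.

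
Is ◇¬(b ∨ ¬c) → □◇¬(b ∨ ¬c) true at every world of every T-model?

Invalid (countermodel exists)

Tableau for the negation ¬(◇¬(b ∨ ¬c) → □◇¬(b ∨ ¬c)):
1. ¬(◇¬(b ∨ ¬c) → □◇¬(b ∨ ¬c)), u
2. ◇¬(b ∨ ¬c), u
3. ¬□◇¬(b ∨ ¬c), u
4. ¬(b ∨ ¬c), v
5. ¬b, v
6. c, v
7. ¬◇¬(b ∨ ¬c), w
8. b ∨ ¬c, w
9. ¬c, w
Accessibility: uRu, uRv, uRw, vRv, wRw
The negation has an open branch (countermodel exists).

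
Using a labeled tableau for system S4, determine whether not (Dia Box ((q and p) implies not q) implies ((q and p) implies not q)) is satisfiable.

Satisfiable (open branch found)

1. not (Dia Box ((q and p) implies not q) implies ((q and p) implies not q)), w0
2. Dia Box ((q and p) implies not q), w0
3. not ((q and p) implies not q), w0
4. q and p, w0
5. q, w0
6. p, w0
7. Box ((q and p) implies not q), w1
8. (q and p) implies not q, w1
9. not q, w1
Accessibility: w0Rw0, w0Rw1, w1Rw1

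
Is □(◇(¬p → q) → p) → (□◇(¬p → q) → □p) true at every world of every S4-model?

Valid in S4

Tableau for the negation ¬(□(◇(¬p → q) → p) → (□◇(¬p → q) → □p)):
1. ¬(□(◇(¬p → q) → p) → (□◇(¬p → q) → □p)), w0
2. □(◇(¬p → q) → p), w0
3. ¬(□◇(¬p → q) → □p), w0
4. □◇(¬p → q), w0
5. ¬□p, w0
6. ◇(¬p → q) → p, w0
7. ◇(¬p → q), w0
8. p, w0
9. ¬p, w1
10. ◇(¬p → q) → p, w1
11. ◇(¬p → q), w1
12. ¬◇(¬p → q), w1
13. ¬(¬p → q), w1
14. ¬q, w1
15. ¬p → q, w2
16. ◇(¬p → q) → p, w2
17. ◇(¬p → q), w2
18. q, w2
19. p, w2
20. ¬p → q, w3
21. ◇(¬p → q) → p, w3
22. ◇(¬p → q), w3
23. ¬(¬p → q), w3
24. ¬p, w3
25. ¬q, w3
26. q, w3
Accessibility: w0Rw0, w0Rw1, w0Rw2, w0Rw3, w1Rw1, w1Rw3, w2Rw2, w3Rw3
Branch closes: q and ¬q both at w3.
Every branch of the negation's tableau closes; the branch above is one of them.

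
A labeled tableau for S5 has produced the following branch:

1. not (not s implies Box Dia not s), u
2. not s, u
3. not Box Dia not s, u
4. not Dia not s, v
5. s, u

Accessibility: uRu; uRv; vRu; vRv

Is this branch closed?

Both s and not s appear at u.

Closed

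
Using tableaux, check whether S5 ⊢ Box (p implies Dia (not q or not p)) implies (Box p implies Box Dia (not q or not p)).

Tableau for the negation not (Box (p implies Dia (not q or not p)) implies (Box p implies Box Dia (not q or not p))):
1. not (Box (p implies Dia (not q or not p)) implies (Box p implies Box Dia (not q or not p))), u
2. Box (p implies Dia (not q or not p)), u
3. not (Box p implies Box Dia (not q or not p)), u
4. Box p, u
5. not Box Dia (not q or not p), u
6. p implies Dia (not q or not p), u
7. p, u
8. Dia (not q or not p), u
9. not Dia (not q or not p), v
10. p implies Dia (not q or not p), v
11. p, v
12. not (not q or not p), u
13. q, u
14. not (not q or not p), v
15. q, v
16. Dia (not q or not p), v
17. not q or not p, w
18. p implies Dia (not q or not p), w
19. p, w
20. not (not q or not p), w
21. q, w
22. not p, w
Accessibility: uRu, uRv, uRw, vRu, vRv, vRw, wRu, wRv, wRw
Branch closes: p and not p both at w.
Every branch of the negation's tableau closes; the branch above is one of them.

Valid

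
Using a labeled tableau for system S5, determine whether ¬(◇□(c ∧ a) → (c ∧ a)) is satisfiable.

Unsatisfiable (every branch closes)

1. ¬(◇□(c ∧ a) → (c ∧ a)), w0
2. ◇□(c ∧ a), w0   [¬→-rule on 1]
3. ¬(c ∧ a), w0   [¬→-rule on 1]
4. ¬a, w0   [¬∧-rule on 3 (branches; this branch)]
5. □(c ∧ a), w1   [◇-rule on 2: fresh world w1, w0Rw1]
6. c ∧ a, w0   [□-rule on 5 via w1Rw0]
7. c, w0   [∧-rule on 6]
8. a, w0   [∧-rule on 6]
Accessibility: w0Rw0, w0Rw1, w1Rw0, w1Rw1
Branch closes: a and ¬a both at w0.
All branches of the tableau close; one closing branch shown above.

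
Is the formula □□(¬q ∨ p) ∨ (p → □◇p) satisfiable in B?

1. □□(¬q ∨ p) ∨ (p → □◇p), w0
2. p → □◇p, w0
3. □◇p, w0
4. ◇p, w0
5. p, w1
6. ◇p, w1
7. p, w2
Accessibility: w0Rw0, w0Rw1, w1Rw0, w1Rw1, w1Rw2, w2Rw1, w2Rw2

Yes, satisfiable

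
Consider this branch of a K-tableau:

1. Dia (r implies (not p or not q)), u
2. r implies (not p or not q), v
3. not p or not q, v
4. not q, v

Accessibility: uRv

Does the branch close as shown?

Open

No atom appears with both signs at the same world.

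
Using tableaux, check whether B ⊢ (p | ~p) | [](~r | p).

Tableau for the negation ~((p | ~p) | [](~r | p)):
1. ~((p | ~p) | [](~r | p)), u
2. ~(p | ~p), u   [~|-rule on 1]
3. ~[](~r | p), u   [~|-rule on 1]
4. ~p, u   [~|-rule on 2]
5. p, u   [~|-rule on 2]
Accessibility: uRu
Branch closes: p and ~p both at u.
All branches of the negation close; one closing branch shown above.

Valid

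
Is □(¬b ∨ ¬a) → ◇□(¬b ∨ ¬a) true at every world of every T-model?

Yes, valid

Tableau for the negation ¬(□(¬b ∨ ¬a) → ◇□(¬b ∨ ¬a)):
1. ¬(□(¬b ∨ ¬a) → ◇□(¬b ∨ ¬a)), w0
2. □(¬b ∨ ¬a), w0   [¬→-rule on 1]
3. ¬◇□(¬b ∨ ¬a), w0   [¬→-rule on 1]
4. ¬b ∨ ¬a, w0   [□-rule on 2 via w0Rw0]
5. ¬□(¬b ∨ ¬a), w0   [¬◇-rule on 3 via w0Rw0]
6. ¬a, w0   [∨-rule on 4 (branches; this branch)]
7. ¬(¬b ∨ ¬a), w1   [¬□-rule on 5: fresh world w1, w0Rw1]
8. b, w1   [¬∨-rule on 7]
9. a, w1   [¬∨-rule on 7]
10. ¬b ∨ ¬a, w1   [□-rule on 2 via w0Rw1]
11. ¬□(¬b ∨ ¬a), w1   [¬◇-rule on 3 via w0Rw1]
12. ¬a, w1   [∨-rule on 10 (branches; this branch)]
Accessibility: w0Rw0, w0Rw1, w1Rw1
Branch closes: a and ¬a both at w1.
Every branch of the negation's tableau closes; the branch above is one of them.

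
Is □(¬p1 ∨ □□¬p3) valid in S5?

Not valid

Tableau for the negation ¬□(¬p1 ∨ □□¬p3):
1. ¬□(¬p1 ∨ □□¬p3), w0
2. ¬(¬p1 ∨ □□¬p3), w1
3. p1, w1
4. ¬□□¬p3, w1
5. ¬□¬p3, w2
6. p3, w3
Accessibility: w0Rw0, w0Rw1, w0Rw2, w0Rw3, w1Rw0, w1Rw1, w1Rw2, w1Rw3, w2Rw0, w2Rw1, w2Rw2, w2Rw3, w3Rw0, w3Rw1, w3Rw2, w3Rw3
The negation has an open branch (countermodel exists).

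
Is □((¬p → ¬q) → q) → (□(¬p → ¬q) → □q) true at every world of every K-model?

Tableau for the negation ¬(□((¬p → ¬q) → q) → (□(¬p → ¬q) → □q)):
1. ¬(□((¬p → ¬q) → q) → (□(¬p → ¬q) → □q)), w0
2. □((¬p → ¬q) → q), w0
3. ¬(□(¬p → ¬q) → □q), w0
4. □(¬p → ¬q), w0
5. ¬□q, w0
6. ¬q, w1
7. (¬p → ¬q) → q, w1
8. ¬p → ¬q, w1
9. ¬(¬p → ¬q), w1
10. ¬p, w1
11. q, w1
Accessibility: w0Rw1
Branch closes: q and ¬q both at w1.
All branches of the negation close; one closing branch shown above.

Yes, valid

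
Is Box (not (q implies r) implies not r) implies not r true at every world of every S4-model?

Invalid (countermodel exists)

Tableau for the negation not (Box (not (q implies r) implies not r) implies not r):
1. not (Box (not (q implies r) implies not r) implies not r), u
2. Box (not (q implies r) implies not r), u
3. r, u
4. not (q implies r) implies not r, u
5. q implies r, u
Accessibility: uRu
The negation has an open branch (countermodel exists).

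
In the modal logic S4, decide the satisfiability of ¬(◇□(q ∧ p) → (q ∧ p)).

Satisfiable (open branch found)

1. ¬(◇□(q ∧ p) → (q ∧ p)), u
2. ◇□(q ∧ p), u
3. ¬(q ∧ p), u
4. ¬p, u
5. □(q ∧ p), v
6. q ∧ p, v
7. q, v
8. p, v
Accessibility: uRu, uRv, vRv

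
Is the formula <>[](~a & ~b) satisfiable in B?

Satisfiable

1. <>[](~a & ~b), w0
2. [](~a & ~b), w1   [<>-rule on 1: fresh world w1, w0Rw1]
3. ~a & ~b, w0   [[]-rule on 2 via w1Rw0]
4. ~a, w0   [&-rule on 3]
5. ~b, w0   [&-rule on 3]
6. ~a & ~b, w1   [[]-rule on 2 via w1Rw1]
7. ~a, w1   [&-rule on 6]
8. ~b, w1   [&-rule on 6]
Accessibility: w0Rw0, w0Rw1, w1Rw0, w1Rw1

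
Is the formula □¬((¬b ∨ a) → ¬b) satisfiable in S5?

Satisfiable

1. □¬((¬b ∨ a) → ¬b), w0
2. ¬((¬b ∨ a) → ¬b), w0   [□-rule on 1 via w0Rw0]
3. ¬b ∨ a, w0   [¬→-rule on 2]
4. b, w0   [¬→-rule on 2]
5. a, w0   [∨-rule on 3 (branches; this branch)]
Accessibility: w0Rw0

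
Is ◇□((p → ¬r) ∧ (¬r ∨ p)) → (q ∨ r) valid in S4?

Tableau for the negation ¬(◇□((p → ¬r) ∧ (¬r ∨ p)) → (q ∨ r)):
1. ¬(◇□((p → ¬r) ∧ (¬r ∨ p)) → (q ∨ r)), w0
2. ◇□((p → ¬r) ∧ (¬r ∨ p)), w0   [¬→-rule on 1]
3. ¬(q ∨ r), w0   [¬→-rule on 1]
4. ¬q, w0   [¬∨-rule on 3]
5. ¬r, w0   [¬∨-rule on 3]
6. □((p → ¬r) ∧ (¬r ∨ p)), w1   [◇-rule on 2: fresh world w1, w0Rw1]
7. (p → ¬r) ∧ (¬r ∨ p), w1   [□-rule on 6 via w1Rw1]
8. p → ¬r, w1   [∧-rule on 7]
9. ¬r ∨ p, w1   [∧-rule on 7]
10. ¬r, w1   [→-rule on 8 (branches; this branch)]
11. p, w1   [∨-rule on 9 (branches; this branch)]
Accessibility: w0Rw0, w0Rw1, w1Rw1
The negation has an open branch (countermodel exists).

Not valid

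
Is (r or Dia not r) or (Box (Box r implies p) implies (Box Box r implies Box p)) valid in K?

Valid in K

Tableau for the negation not ((r or Dia not r) or (Box (Box r implies p) implies (Box Box r implies Box p))):
1. not ((r or Dia not r) or (Box (Box r implies p) implies (Box Box r implies Box p))), 0
2. not (r or Dia not r), 0
3. not (Box (Box r implies p) implies (Box Box r implies Box p)), 0
4. not r, 0
5. not Dia not r, 0
6. Box (Box r implies p), 0
7. not (Box Box r implies Box p), 0
8. Box Box r, 0
9. not Box p, 0
10. not p, 1
11. r, 1
12. Box r implies p, 1
13. Box r, 1
14. not Box r, 1
15. not r, 2
16. r, 2
Accessibility: 0R1, 1R2
Branch closes: r and not r both at 2.
Every branch of the negation's tableau closes; the branch above is one of them.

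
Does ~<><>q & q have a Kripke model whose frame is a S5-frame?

1. ~<><>q & q, 0
2. ~<><>q, 0
3. q, 0
4. ~<>q, 0
5. ~q, 0
Accessibility: 0R0
Branch closes: q and ~q both at 0.
Every branch closes; the branch above is one of them.

Unsatisfiable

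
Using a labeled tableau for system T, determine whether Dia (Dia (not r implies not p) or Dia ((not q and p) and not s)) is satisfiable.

Satisfiable (open branch found)

1. Dia (Dia (not r implies not p) or Dia ((not q and p) and not s)), 0
2. Dia (not r implies not p) or Dia ((not q and p) and not s), 1   [Dia-rule on 1: fresh world 1, 0R1]
3. Dia ((not q and p) and not s), 1   [or-rule on 2 (branches; this branch)]
4. (not q and p) and not s, 2   [Dia-rule on 3: fresh world 2, 1R2]
5. not q and p, 2   [and-rule on 4]
6. not s, 2   [and-rule on 4]
7. not q, 2   [and-rule on 5]
8. p, 2   [and-rule on 5]
Accessibility: 0R0, 0R1, 1R1, 1R2, 2R2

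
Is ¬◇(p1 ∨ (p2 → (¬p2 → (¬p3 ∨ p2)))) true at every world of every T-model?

Tableau for the negation ◇(p1 ∨ (p2 → (¬p2 → (¬p3 ∨ p2)))):
1. ◇(p1 ∨ (p2 → (¬p2 → (¬p3 ∨ p2)))), 0
2. p1 ∨ (p2 → (¬p2 → (¬p3 ∨ p2))), 1   [◇-rule on 1: fresh world 1, 0R1]
3. p2 → (¬p2 → (¬p3 ∨ p2)), 1   [∨-rule on 2 (branches; this branch)]
4. ¬p2 → (¬p3 ∨ p2), 1   [→-rule on 3 (branches; this branch)]
5. ¬p3 ∨ p2, 1   [→-rule on 4 (branches; this branch)]
6. p2, 1   [∨-rule on 5 (branches; this branch)]
Accessibility: 0R0, 0R1, 1R1
The negation has an open branch (countermodel exists).

Not valid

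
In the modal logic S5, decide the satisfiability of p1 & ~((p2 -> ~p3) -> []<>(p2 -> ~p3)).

No, unsatisfiable

1. p1 & ~((p2 -> ~p3) -> []<>(p2 -> ~p3)), w0
2. p1, w0   [&-rule on 1]
3. ~((p2 -> ~p3) -> []<>(p2 -> ~p3)), w0   [&-rule on 1]
4. p2 -> ~p3, w0   [~->-rule on 3]
5. ~[]<>(p2 -> ~p3), w0   [~->-rule on 3]
6. ~p3, w0   [->-rule on 4 (branches; this branch)]
7. ~<>(p2 -> ~p3), w1   [~[]-rule on 5: fresh world w1, w0Rw1]
8. ~(p2 -> ~p3), w0   [~<>-rule on 7 via w1Rw0]
9. p2, w0   [~->-rule on 8]
10. p3, w0   [~->-rule on 8]
Accessibility: w0Rw0, w0Rw1, w1Rw0, w1Rw1
Branch closes: p3 and ~p3 both at w0.
(One branch shown.) All branches close.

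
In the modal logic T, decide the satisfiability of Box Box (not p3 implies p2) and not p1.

Satisfiable (open branch found)

1. Box Box (not p3 implies p2) and not p1, u
2. Box Box (not p3 implies p2), u
3. not p1, u
4. Box (not p3 implies p2), u
5. not p3 implies p2, u
6. p2, u
Accessibility: uRu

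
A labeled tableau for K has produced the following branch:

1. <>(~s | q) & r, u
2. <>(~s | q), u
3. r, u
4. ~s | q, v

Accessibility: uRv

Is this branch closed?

No, open

No world carries both an atom and its negation.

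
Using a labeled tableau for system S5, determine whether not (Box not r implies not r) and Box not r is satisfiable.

Unsatisfiable (every branch closes)

1. not (Box not r implies not r) and Box not r, u
2. not (Box not r implies not r), u   [and-rule on 1]
3. Box not r, u   [and-rule on 1]
4. r, u   [neg-implies-rule on 2]
5. not r, u   [Box-rule on 3 via uRu]
Accessibility: uRu
Branch closes: r and not r both at u.
Every branch closes; the branch above is one of them.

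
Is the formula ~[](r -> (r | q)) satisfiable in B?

No, unsatisfiable

1. ~[](r -> (r | q)), w0
2. ~(r -> (r | q)), w1   [~[]-rule on 1: fresh world w1, w0Rw1]
3. r, w1   [~->-rule on 2]
4. ~(r | q), w1   [~->-rule on 2]
5. ~r, w1   [~|-rule on 4]
6. ~q, w1   [~|-rule on 4]
Accessibility: w0Rw0, w0Rw1, w1Rw0, w1Rw1
Branch closes: r and ~r both at w1.
Every branch closes; the branch above is one of them.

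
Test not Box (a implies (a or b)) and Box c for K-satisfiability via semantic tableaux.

1. not Box (a implies (a or b)) and Box c, u
2. not Box (a implies (a or b)), u
3. Box c, u
4. not (a implies (a or b)), v
5. a, v
6. not (a or b), v
7. not a, v
8. not b, v
Accessibility: uRv
Branch closes: a and not a both at v.
All branches of the tableau close; one closing branch shown above.

Unsatisfiable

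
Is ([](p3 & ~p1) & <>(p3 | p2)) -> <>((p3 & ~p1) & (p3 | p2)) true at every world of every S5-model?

Yes, valid

Tableau for the negation ~(([](p3 & ~p1) & <>(p3 | p2)) -> <>((p3 & ~p1) & (p3 | p2))):
1. ~(([](p3 & ~p1) & <>(p3 | p2)) -> <>((p3 & ~p1) & (p3 | p2))), u
2. [](p3 & ~p1) & <>(p3 | p2), u
3. ~<>((p3 & ~p1) & (p3 | p2)), u
4. [](p3 & ~p1), u
5. <>(p3 | p2), u
6. ~((p3 & ~p1) & (p3 | p2)), u
7. p3 & ~p1, u
8. p3, u
9. ~p1, u
10. ~(p3 | p2), u
11. ~p3, u
12. ~p2, u
Accessibility: uRu
Branch closes: p3 and ~p3 both at u.
All branches of the negation close; one closing branch shown above.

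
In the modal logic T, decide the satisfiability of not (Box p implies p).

Unsatisfiable (every branch closes)

1. not (Box p implies p), u
2. Box p, u
3. not p, u
4. p, u
Accessibility: uRu
Branch closes: p and not p both at u.
All branches of the tableau close; one closing branch shown above.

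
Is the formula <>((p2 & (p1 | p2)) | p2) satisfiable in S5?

1. <>((p2 & (p1 | p2)) | p2), w0
2. (p2 & (p1 | p2)) | p2, w1
3. p2, w1
Accessibility: w0Rw0, w0Rw1, w1Rw0, w1Rw1

Yes, satisfiable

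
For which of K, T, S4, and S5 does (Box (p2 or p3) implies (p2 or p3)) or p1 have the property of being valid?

T, S4, S5

T-tableau for the negation not ((Box (p2 or p3) implies (p2 or p3)) or p1):
1. not ((Box (p2 or p3) implies (p2 or p3)) or p1), w0
2. not (Box (p2 or p3) implies (p2 or p3)), w0
3. not p1, w0
4. Box (p2 or p3), w0
5. not (p2 or p3), w0
6. not p2, w0
7. not p3, w0
8. p2 or p3, w0
9. p3, w0
Accessibility: w0Rw0
Branch closes: p3 and not p3 both at w0.
Every branch closes (one shown): valid in T, hence also in S4, S5 (every theorem of T is a theorem of S4 and S5).
K-tableau for the negation not ((Box (p2 or p3) implies (p2 or p3)) or p1):
1. not ((Box (p2 or p3) implies (p2 or p3)) or p1), w0
2. not (Box (p2 or p3) implies (p2 or p3)), w0
3. not p1, w0
4. Box (p2 or p3), w0
5. not (p2 or p3), w0
6. not p2, w0
7. not p3, w0
Complete open branch: countermodel on a K-frame, so not valid in K.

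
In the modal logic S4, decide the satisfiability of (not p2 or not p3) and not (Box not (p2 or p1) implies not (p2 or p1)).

1. (not p2 or not p3) and not (Box not (p2 or p1) implies not (p2 or p1)), w0
2. not p2 or not p3, w0
3. not (Box not (p2 or p1) implies not (p2 or p1)), w0
4. Box not (p2 or p1), w0
5. p2 or p1, w0
6. not (p2 or p1), w0
7. not p2, w0
8. not p1, w0
9. not p3, w0
10. p1, w0
Accessibility: w0Rw0
Branch closes: p1 and not p1 both at w0.
(One branch shown.) All branches close.

Unsatisfiable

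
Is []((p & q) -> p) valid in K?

Valid in K

Tableau for the negation ~[]((p & q) -> p):
1. ~[]((p & q) -> p), w0
2. ~((p & q) -> p), w1
3. p & q, w1
4. ~p, w1
5. p, w1
6. q, w1
Accessibility: w0Rw1
Branch closes: p and ~p both at w1.
All branches of the negation close; one closing branch shown above.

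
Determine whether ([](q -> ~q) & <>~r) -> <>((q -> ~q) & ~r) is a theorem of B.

Yes, valid

Tableau for the negation ~(([](q -> ~q) & <>~r) -> <>((q -> ~q) & ~r)):
1. ~(([](q -> ~q) & <>~r) -> <>((q -> ~q) & ~r)), w0
2. [](q -> ~q) & <>~r, w0   [~->-rule on 1]
3. ~<>((q -> ~q) & ~r), w0   [~->-rule on 1]
4. [](q -> ~q), w0   [&-rule on 2]
5. <>~r, w0   [&-rule on 2]
6. ~((q -> ~q) & ~r), w0   [~<>-rule on 3 via w0Rw0]
7. q -> ~q, w0   [[]-rule on 4 via w0Rw0]
8. r, w0   [~&-rule on 6 (branches; this branch)]
9. ~q, w0   [->-rule on 7 (branches; this branch)]
10. ~r, w1   [<>-rule on 5: fresh world w1, w0Rw1]
11. ~((q -> ~q) & ~r), w1   [~<>-rule on 3 via w0Rw1]
12. q -> ~q, w1   [[]-rule on 4 via w0Rw1]
13. ~(q -> ~q), w1   [~&-rule on 11 (branches; this branch)]
14. q, w1   [~->-rule on 13]
15. ~q, w1   [->-rule on 12 (branches; this branch)]
Accessibility: w0Rw0, w0Rw1, w1Rw0, w1Rw1
Branch closes: q and ~q both at w1.
All branches of the negation close; one closing branch shown above.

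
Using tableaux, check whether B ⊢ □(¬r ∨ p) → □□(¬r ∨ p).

Tableau for the negation ¬(□(¬r ∨ p) → □□(¬r ∨ p)):
1. ¬(□(¬r ∨ p) → □□(¬r ∨ p)), w0
2. □(¬r ∨ p), w0
3. ¬□□(¬r ∨ p), w0
4. ¬r ∨ p, w0
5. p, w0
6. ¬□(¬r ∨ p), w1
7. ¬r ∨ p, w1
8. p, w1
9. ¬(¬r ∨ p), w2
10. r, w2
11. ¬p, w2
Accessibility: w0Rw0, w0Rw1, w1Rw0, w1Rw1, w1Rw2, w2Rw1, w2Rw2
The negation has an open branch (countermodel exists).

Invalid (countermodel exists)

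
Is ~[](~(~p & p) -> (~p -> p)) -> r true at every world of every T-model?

Tableau for the negation ~(~[](~(~p & p) -> (~p -> p)) -> r):
1. ~(~[](~(~p & p) -> (~p -> p)) -> r), u
2. ~[](~(~p & p) -> (~p -> p)), u
3. ~r, u
4. ~(~(~p & p) -> (~p -> p)), v
5. ~(~p & p), v
6. ~(~p -> p), v
7. ~p, v
Accessibility: uRu, uRv, vRv
The negation has an open branch (countermodel exists).

Invalid (countermodel exists)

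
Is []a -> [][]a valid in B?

Tableau for the negation ~([]a -> [][]a):
1. ~([]a -> [][]a), u
2. []a, u
3. ~[][]a, u
4. a, u
5. ~[]a, v
6. a, v
7. ~a, w
Accessibility: uRu, uRv, vRu, vRv, vRw, wRv, wRw
The negation has an open branch (countermodel exists).

Not valid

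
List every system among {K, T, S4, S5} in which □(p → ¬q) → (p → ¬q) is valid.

K-tableau for the negation ¬(□(p → ¬q) → (p → ¬q)):
1. ¬(□(p → ¬q) → (p → ¬q)), 0
2. □(p → ¬q), 0
3. ¬(p → ¬q), 0
4. p, 0
5. q, 0
Complete open branch: countermodel on a K-frame, so not valid in K.
T-tableau for the negation ¬(□(p → ¬q) → (p → ¬q)):
1. ¬(□(p → ¬q) → (p → ¬q)), 0
2. □(p → ¬q), 0
3. ¬(p → ¬q), 0
4. p, 0
5. q, 0
6. p → ¬q, 0
7. ¬q, 0
Accessibility: 0R0
Branch closes: q and ¬q both at 0.
Every branch closes (one shown): valid in T, hence also in S4, S5 (every theorem of T is a theorem of S4 and S5).

T, S4, S5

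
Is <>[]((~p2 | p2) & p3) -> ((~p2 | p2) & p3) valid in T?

No, not valid

Tableau for the negation ~(<>[]((~p2 | p2) & p3) -> ((~p2 | p2) & p3)):
1. ~(<>[]((~p2 | p2) & p3) -> ((~p2 | p2) & p3)), w0
2. <>[]((~p2 | p2) & p3), w0
3. ~((~p2 | p2) & p3), w0
4. ~p3, w0
5. []((~p2 | p2) & p3), w1
6. (~p2 | p2) & p3, w1
7. ~p2 | p2, w1
8. p3, w1
9. p2, w1
Accessibility: w0Rw0, w0Rw1, w1Rw1
The negation has an open branch (countermodel exists).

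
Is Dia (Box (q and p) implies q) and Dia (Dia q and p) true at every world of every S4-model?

Invalid (countermodel exists)

Tableau for the negation not (Dia (Box (q and p) implies q) and Dia (Dia q and p)):
1. not (Dia (Box (q and p) implies q) and Dia (Dia q and p)), u
2. not Dia (Dia q and p), u   [neg-and-rule on 1 (branches; this branch)]
3. not (Dia q and p), u   [neg-Dia-rule on 2 via uRu]
4. not p, u   [neg-and-rule on 3 (branches; this branch)]
Accessibility: uRu
The negation has an open branch (countermodel exists).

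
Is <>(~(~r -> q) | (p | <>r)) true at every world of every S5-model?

Tableau for the negation ~<>(~(~r -> q) | (p | <>r)):
1. ~<>(~(~r -> q) | (p | <>r)), w0
2. ~(~(~r -> q) | (p | <>r)), w0
3. ~r -> q, w0
4. ~(p | <>r), w0
5. ~p, w0
6. ~<>r, w0
7. ~r, w0
8. q, w0
Accessibility: w0Rw0
The negation has an open branch (countermodel exists).

Not valid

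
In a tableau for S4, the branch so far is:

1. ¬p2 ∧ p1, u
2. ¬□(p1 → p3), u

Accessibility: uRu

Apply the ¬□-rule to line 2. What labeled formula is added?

a fresh world v with uRv, and ¬(p1 → p3) at v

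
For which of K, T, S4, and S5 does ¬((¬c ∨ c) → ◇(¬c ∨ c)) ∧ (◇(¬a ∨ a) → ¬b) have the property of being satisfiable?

T-tableau for the formula:
1. ¬((¬c ∨ c) → ◇(¬c ∨ c)) ∧ (◇(¬a ∨ a) → ¬b), u
2. ¬((¬c ∨ c) → ◇(¬c ∨ c)), u
3. ◇(¬a ∨ a) → ¬b, u
4. ¬c ∨ c, u
5. ¬◇(¬c ∨ c), u
6. ¬(¬c ∨ c), u
7. c, u
8. ¬c, u
Accessibility: uRu
Branch closes: c and ¬c both at u.
Every branch closes (one shown): unsatisfiable in T, hence also in S4, S5 (every S4/S5-frame is a T-frame).
K-tableau for the formula:
1. ¬((¬c ∨ c) → ◇(¬c ∨ c)) ∧ (◇(¬a ∨ a) → ¬b), u
2. ¬((¬c ∨ c) → ◇(¬c ∨ c)), u
3. ◇(¬a ∨ a) → ¬b, u
4. ¬c ∨ c, u
5. ¬◇(¬c ∨ c), u
6. ¬b, u
7. c, u
Complete open branch: satisfiable in K.

K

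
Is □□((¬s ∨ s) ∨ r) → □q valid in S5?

Not valid

Tableau for the negation ¬(□□((¬s ∨ s) ∨ r) → □q):
1. ¬(□□((¬s ∨ s) ∨ r) → □q), w0
2. □□((¬s ∨ s) ∨ r), w0
3. ¬□q, w0
4. □((¬s ∨ s) ∨ r), w0
5. (¬s ∨ s) ∨ r, w0
6. r, w0
7. ¬q, w1
8. □((¬s ∨ s) ∨ r), w1
9. (¬s ∨ s) ∨ r, w1
10. r, w1
Accessibility: w0Rw0, w0Rw1, w1Rw0, w1Rw1
The negation has an open branch (countermodel exists).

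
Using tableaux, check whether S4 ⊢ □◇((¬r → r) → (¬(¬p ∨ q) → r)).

Valid in S4

Tableau for the negation ¬□◇((¬r → r) → (¬(¬p ∨ q) → r)):
1. ¬□◇((¬r → r) → (¬(¬p ∨ q) → r)), u
2. ¬◇((¬r → r) → (¬(¬p ∨ q) → r)), v
3. ¬((¬r → r) → (¬(¬p ∨ q) → r)), v
4. ¬r → r, v
5. ¬(¬(¬p ∨ q) → r), v
6. ¬(¬p ∨ q), v
7. ¬r, v
8. p, v
9. ¬q, v
10. r, v
Accessibility: uRu, uRv, vRv
Branch closes: r and ¬r both at v.
Every branch of the negation's tableau closes; the branch above is one of them.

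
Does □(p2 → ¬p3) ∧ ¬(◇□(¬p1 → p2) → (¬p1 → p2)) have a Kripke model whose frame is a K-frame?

1. □(p2 → ¬p3) ∧ ¬(◇□(¬p1 → p2) → (¬p1 → p2)), u
2. □(p2 → ¬p3), u
3. ¬(◇□(¬p1 → p2) → (¬p1 → p2)), u
4. ◇□(¬p1 → p2), u
5. ¬(¬p1 → p2), u
6. ¬p1, u
7. ¬p2, u
8. □(¬p1 → p2), v
9. p2 → ¬p3, v
10. ¬p3, v
Accessibility: uRv

Yes, satisfiable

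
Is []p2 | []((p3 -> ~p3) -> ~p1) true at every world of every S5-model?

Invalid (countermodel exists)

Tableau for the negation ~([]p2 | []((p3 -> ~p3) -> ~p1)):
1. ~([]p2 | []((p3 -> ~p3) -> ~p1)), 0
2. ~[]p2, 0
3. ~[]((p3 -> ~p3) -> ~p1), 0
4. ~p2, 1
5. ~((p3 -> ~p3) -> ~p1), 2
6. p3 -> ~p3, 2
7. p1, 2
8. ~p3, 2
Accessibility: 0R0, 0R1, 0R2, 1R0, 1R1, 1R2, 2R0, 2R1, 2R2
The negation has an open branch (countermodel exists).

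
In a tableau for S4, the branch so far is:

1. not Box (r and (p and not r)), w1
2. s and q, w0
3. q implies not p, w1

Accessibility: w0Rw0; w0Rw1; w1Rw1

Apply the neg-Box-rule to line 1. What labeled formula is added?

a fresh world w2 with w1Rw2, and not (r and (p and not r)) at w2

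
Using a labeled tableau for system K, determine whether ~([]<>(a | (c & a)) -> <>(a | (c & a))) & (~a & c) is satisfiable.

1. ~([]<>(a | (c & a)) -> <>(a | (c & a))) & (~a & c), w0
2. ~([]<>(a | (c & a)) -> <>(a | (c & a))), w0
3. ~a & c, w0
4. []<>(a | (c & a)), w0
5. ~<>(a | (c & a)), w0
6. ~a, w0
7. c, w0

Satisfiable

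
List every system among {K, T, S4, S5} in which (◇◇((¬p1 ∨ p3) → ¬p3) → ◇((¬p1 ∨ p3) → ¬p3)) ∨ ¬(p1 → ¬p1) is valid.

T-tableau for the negation ¬((◇◇((¬p1 ∨ p3) → ¬p3) → ◇((¬p1 ∨ p3) → ¬p3)) ∨ ¬(p1 → ¬p1)):
1. ¬((◇◇((¬p1 ∨ p3) → ¬p3) → ◇((¬p1 ∨ p3) → ¬p3)) ∨ ¬(p1 → ¬p1)), w0
2. ¬(◇◇((¬p1 ∨ p3) → ¬p3) → ◇((¬p1 ∨ p3) → ¬p3)), w0   [¬∨-rule on 1]
3. p1 → ¬p1, w0   [¬∨-rule on 1]
4. ◇◇((¬p1 ∨ p3) → ¬p3), w0   [¬→-rule on 2]
5. ¬◇((¬p1 ∨ p3) → ¬p3), w0   [¬→-rule on 2]
6. ¬((¬p1 ∨ p3) → ¬p3), w0   [¬◇-rule on 5 via w0Rw0]
7. ¬p1 ∨ p3, w0   [¬→-rule on 6]
8. p3, w0   [¬→-rule on 6]
9. ¬p1, w0   [→-rule on 3 (branches; this branch)]
10. ◇((¬p1 ∨ p3) → ¬p3), w1   [◇-rule on 4: fresh world w1, w0Rw1]
11. ¬((¬p1 ∨ p3) → ¬p3), w1   [¬◇-rule on 5 via w0Rw1]
12. ¬p1 ∨ p3, w1   [¬→-rule on 11]
13. p3, w1   [¬→-rule on 11]
14. (¬p1 ∨ p3) → ¬p3, w2   [◇-rule on 10: fresh world w2, w1Rw2]
15. ¬p3, w2   [→-rule on 14 (branches; this branch)]
Accessibility: w0Rw0, w0Rw1, w1Rw1, w1Rw2, w2Rw2
Complete open branch: countermodel on a T-frame, so not valid in T, nor in K (the same frame is also a K-frame).
S4-tableau for the negation ¬((◇◇((¬p1 ∨ p3) → ¬p3) → ◇((¬p1 ∨ p3) → ¬p3)) ∨ ¬(p1 → ¬p1)):
1. ¬((◇◇((¬p1 ∨ p3) → ¬p3) → ◇((¬p1 ∨ p3) → ¬p3)) ∨ ¬(p1 → ¬p1)), w0
2. ¬(◇◇((¬p1 ∨ p3) → ¬p3) → ◇((¬p1 ∨ p3) → ¬p3)), w0   [¬∨-rule on 1]
3. p1 → ¬p1, w0   [¬∨-rule on 1]
4. ◇◇((¬p1 ∨ p3) → ¬p3), w0   [¬→-rule on 2]
5. ¬◇((¬p1 ∨ p3) → ¬p3), w0   [¬→-rule on 2]
6. ¬((¬p1 ∨ p3) → ¬p3), w0   [¬◇-rule on 5 via w0Rw0]
7. ¬p1 ∨ p3, w0   [¬→-rule on 6]
8. p3, w0   [¬→-rule on 6]
9. ¬p1, w0   [→-rule on 3 (branches; this branch)]
10. ◇((¬p1 ∨ p3) → ¬p3), w1   [◇-rule on 4: fresh world w1, w0Rw1]
11. ¬((¬p1 ∨ p3) → ¬p3), w1   [¬◇-rule on 5 via w0Rw1]
12. ¬p1 ∨ p3, w1   [¬→-rule on 11]
13. p3, w1   [¬→-rule on 11]
14. (¬p1 ∨ p3) → ¬p3, w2   [◇-rule on 10: fresh world w2, w1Rw2]
15. ¬((¬p1 ∨ p3) → ¬p3), w2   [¬◇-rule on 5 via w0Rw2]
16. ¬p1 ∨ p3, w2   [¬→-rule on 15]
17. p3, w2   [¬→-rule on 15]
18. ¬(¬p1 ∨ p3), w2   [→-rule on 14 (branches; this branch)]
19. p1, w2   [¬∨-rule on 18]
20. ¬p3, w2   [¬∨-rule on 18]
Accessibility: w0Rw0, w0Rw1, w0Rw2, w1Rw1, w1Rw2, w2Rw2
Branch closes: p3 and ¬p3 both at w2.
Every branch closes (one shown): valid in S4, hence also in S5 (every theorem of S4 is a theorem of S5).

S4, S5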